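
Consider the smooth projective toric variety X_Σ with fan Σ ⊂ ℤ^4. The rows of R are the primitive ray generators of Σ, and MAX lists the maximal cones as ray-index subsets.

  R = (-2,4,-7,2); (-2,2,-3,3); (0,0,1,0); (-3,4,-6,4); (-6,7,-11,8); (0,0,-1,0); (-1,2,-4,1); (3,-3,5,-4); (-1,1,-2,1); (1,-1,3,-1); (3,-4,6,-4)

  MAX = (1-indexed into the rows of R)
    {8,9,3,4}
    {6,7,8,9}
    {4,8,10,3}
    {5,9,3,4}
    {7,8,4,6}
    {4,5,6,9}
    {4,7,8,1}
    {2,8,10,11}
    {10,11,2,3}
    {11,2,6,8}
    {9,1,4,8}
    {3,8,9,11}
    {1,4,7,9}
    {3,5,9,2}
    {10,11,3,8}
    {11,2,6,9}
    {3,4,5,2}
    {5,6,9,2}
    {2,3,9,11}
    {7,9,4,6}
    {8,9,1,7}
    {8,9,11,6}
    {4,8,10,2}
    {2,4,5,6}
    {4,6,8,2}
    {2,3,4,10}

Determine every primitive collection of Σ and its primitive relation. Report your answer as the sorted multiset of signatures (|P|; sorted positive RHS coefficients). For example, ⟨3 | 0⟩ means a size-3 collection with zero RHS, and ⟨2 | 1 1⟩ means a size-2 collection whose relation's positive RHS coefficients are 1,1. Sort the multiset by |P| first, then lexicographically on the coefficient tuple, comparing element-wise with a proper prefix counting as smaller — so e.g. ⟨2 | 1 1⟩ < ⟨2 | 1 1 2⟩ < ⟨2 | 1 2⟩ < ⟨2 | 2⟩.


The 23 primitive collections of Σ (r=11, n=4):

  P={3,6}:  v_{3} + v_{6} = 0 — sig = ⟨2 | 0⟩
  P={4,11}:  v_{4} + v_{11} = 0 — sig = ⟨2 | 0⟩
  P={5,8}:  v_{5} + v_{8} = v_{4} — sig = ⟨2 | 1⟩
  P={9,10}:  v_{9} + v_{10} = v_{3} — sig = ⟨2 | 1⟩
  P={1,2}:  v_{1} + v_{2} = v_{4} + v_{7} — sig = ⟨2 | 1 1⟩
  P={2,7}:  v_{2} + v_{7} = v_{4} + v_{6} — sig = ⟨2 | 1 1⟩
  P={5,11}:  v_{5} + v_{11} = v_{2} + v_{9} — sig = ⟨2 | 1 1⟩
  P={6,10}:  v_{6} + v_{10} = v_{2} + v_{8} — sig = ⟨2 | 1 1⟩
  P={7,10}:  v_{7} + v_{10} = v_{4} + v_{8} — sig = ⟨2 | 1 1⟩
  P={1,11}:  v_{1} + v_{11} = v_{7} + v_{8} + v_{9} — sig = ⟨2 | 1 1 1⟩
  P={3,7}:  v_{3} + v_{7} = v_{4} + v_{8} + v_{9} — sig = ⟨2 | 1 1 1⟩
  P={5,10}:  v_{5} + v_{10} = v_{2} + v_{3} + v_{4} — sig = ⟨2 | 1 1 1⟩
  P={7,11}:  v_{7} + v_{11} = v_{6} + v_{8} + v_{9} — sig = ⟨2 | 1 1 1⟩
  P={1,5}:  v_{1} + v_{5} = 2·v_{4} + v_{7} + v_{9} — sig = ⟨2 | 1 1 2⟩
  P={5,7}:  v_{5} + v_{7} = 2·v_{4} + v_{6} + v_{9} — sig = ⟨2 | 1 1 2⟩
  P={1,10}:  v_{1} + v_{10} = 2·v_{4} + 2·v_{8} + v_{9} — sig = ⟨2 | 1 2 2⟩
  P={1,6}:  v_{1} + v_{6} = 2·v_{7} — sig = ⟨2 | 2⟩
  P={1,3}:  v_{1} + v_{3} = 2·v_{4} + 2·v_{8} + 2·v_{9} — sig = ⟨2 | 2 2 2⟩
  P={2,8,9}:  v_{2} + v_{8} + v_{9} = 0 — sig = ⟨3 | 0⟩
  P={2,3,8}:  v_{2} + v_{3} + v_{8} = v_{10} — sig = ⟨3 | 1⟩
  P={2,4,9}:  v_{2} + v_{4} + v_{9} = v_{5} — sig = ⟨3 | 1⟩
  P={4,6,8,9}:  v_{4} + v_{6} + v_{8} + v_{9} = v_{7} — sig = ⟨4 | 1⟩
  P={4,7,8,9}:  v_{4} + v_{7} + v_{8} + v_{9} = v_{1} — sig = ⟨4 | 1⟩

Signatures (|P|; sorted positive RHS coefficients), sorted:
[⟨2 | 0⟩, ⟨2 | 0⟩, ⟨2 | 1⟩, ⟨2 | 1⟩, ⟨2 | 1 1⟩, ⟨2 | 1 1⟩, ⟨2 | 1 1⟩, ⟨2 | 1 1⟩, ⟨2 | 1 1⟩, ⟨2 | 1 1 1⟩, ⟨2 | 1 1 1⟩, ⟨2 | 1 1 1⟩, ⟨2 | 1 1 1⟩, ⟨2 | 1 1 2⟩, ⟨2 | 1 1 2⟩, ⟨2 | 1 2 2⟩, ⟨2 | 2⟩, ⟨2 | 2 2 2⟩, ⟨3 | 0⟩, ⟨3 | 1⟩, ⟨3 | 1⟩, ⟨4 | 1⟩, ⟨4 | 1⟩]


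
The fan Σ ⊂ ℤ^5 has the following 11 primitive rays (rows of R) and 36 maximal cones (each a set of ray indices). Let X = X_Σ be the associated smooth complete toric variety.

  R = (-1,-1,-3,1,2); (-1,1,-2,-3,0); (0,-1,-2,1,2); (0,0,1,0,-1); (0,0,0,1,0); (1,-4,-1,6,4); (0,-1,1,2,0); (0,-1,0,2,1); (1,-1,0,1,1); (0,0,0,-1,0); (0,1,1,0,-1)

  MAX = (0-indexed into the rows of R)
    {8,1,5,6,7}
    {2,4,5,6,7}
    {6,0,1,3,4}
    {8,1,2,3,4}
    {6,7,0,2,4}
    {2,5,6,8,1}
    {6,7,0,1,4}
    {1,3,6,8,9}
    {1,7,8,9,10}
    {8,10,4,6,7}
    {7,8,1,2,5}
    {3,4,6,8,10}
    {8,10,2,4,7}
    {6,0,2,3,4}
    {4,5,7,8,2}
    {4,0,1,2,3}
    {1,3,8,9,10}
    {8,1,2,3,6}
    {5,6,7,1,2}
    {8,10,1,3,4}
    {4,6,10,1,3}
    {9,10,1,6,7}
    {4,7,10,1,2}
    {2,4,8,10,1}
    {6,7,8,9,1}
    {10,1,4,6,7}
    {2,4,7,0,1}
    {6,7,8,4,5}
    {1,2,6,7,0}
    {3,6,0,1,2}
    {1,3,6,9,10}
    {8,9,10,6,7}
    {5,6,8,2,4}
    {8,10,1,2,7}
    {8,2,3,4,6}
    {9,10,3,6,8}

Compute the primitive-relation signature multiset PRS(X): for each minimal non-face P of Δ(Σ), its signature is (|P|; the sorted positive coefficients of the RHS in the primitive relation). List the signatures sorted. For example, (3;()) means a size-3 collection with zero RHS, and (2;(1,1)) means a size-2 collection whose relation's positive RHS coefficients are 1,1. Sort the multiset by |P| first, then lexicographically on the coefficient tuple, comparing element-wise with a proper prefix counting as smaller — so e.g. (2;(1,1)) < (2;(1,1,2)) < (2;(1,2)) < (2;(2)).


Minimal non-faces — 18 found among 11 rays, 36 max cones:

  • {4,9}:  v_{4} + v_{9} = 0  →  sig = (2;())
  • {3,7}:  v_{3} + v_{7} = v_{6}  →  sig = (2;(1))
  • {0,9}:  v_{0} + v_{9} = v_{1} + v_{2} + v_{6}  →  sig = (2;(1,1,1))
  • {2,9}:  v_{2} + v_{9} = v_{1} + v_{7} + v_{8}  →  sig = (2;(1,1,1))
  • {0,10}:  v_{0} + v_{10} = v_{1} + 2·v_{4} + v_{7}  →  sig = (2;(1,1,2))
  • {3,5}:  v_{3} + v_{5} = v_{2} + 2·v_{6} + v_{8}  →  sig = (2;(1,1,2))
  • {5,10}:  v_{5} + v_{10} = v_{4} + 2·v_{7} + v_{8}  →  sig = (2;(1,1,2))
  • {5,9}:  v_{5} + v_{9} = v_{1} + v_{6} + 2·v_{7} + 2·v_{8}  →  sig = (2;(1,1,2,2))
  • {0,8}:  v_{0} + v_{8} = 2·v_{2} + v_{3}  →  sig = (2;(1,2))
  • {0,5}:  v_{0} + v_{5} = 3·v_{2} + 2·v_{6}  →  sig = (2;(2,3))
  • {2,3,10}:  v_{2} + v_{3} + v_{10} = v_{4}  →  sig = (3;(1))
  • {2,6,10}:  v_{2} + v_{6} + v_{10} = v_{4} + v_{7}  →  sig = (3;(1,1))
  • {1,4,5}:  v_{1} + v_{4} + v_{5} = 2·v_{2} + v_{6}  →  sig = (3;(1,2))
  • {1,6,8,10}:  v_{1} + v_{6} + v_{8} + v_{10} = 0  →  sig = (4;())
  • {1,2,4,6}:  v_{1} + v_{2} + v_{4} + v_{6} = v_{0}  →  sig = (4;(1))
  • {1,4,7,8}:  v_{1} + v_{4} + v_{7} + v_{8} = v_{2}  →  sig = (4;(1))
  • {2,6,7,8}:  v_{2} + v_{6} + v_{7} + v_{8} = v_{5}  →  sig = (4;(1))
  • {1,4,6,8}:  v_{1} + v_{4} + v_{6} + v_{8} = v_{2} + v_{3}  →  sig = (4;(1,1))

Sorted signature multiset PRS(X):
    (2;())
    (2;(1))
    (2;(1,1,1))
    (2;(1,1,1))
    (2;(1,1,2))
    (2;(1,1,2))
    (2;(1,1,2))
    (2;(1,1,2,2))
    (2;(1,2))
    (2;(2,3))
    (3;(1))
    (3;(1,1))
    (3;(1,2))
    (4;())
    (4;(1))
    (4;(1))
    (4;(1))
    (4;(1,1))


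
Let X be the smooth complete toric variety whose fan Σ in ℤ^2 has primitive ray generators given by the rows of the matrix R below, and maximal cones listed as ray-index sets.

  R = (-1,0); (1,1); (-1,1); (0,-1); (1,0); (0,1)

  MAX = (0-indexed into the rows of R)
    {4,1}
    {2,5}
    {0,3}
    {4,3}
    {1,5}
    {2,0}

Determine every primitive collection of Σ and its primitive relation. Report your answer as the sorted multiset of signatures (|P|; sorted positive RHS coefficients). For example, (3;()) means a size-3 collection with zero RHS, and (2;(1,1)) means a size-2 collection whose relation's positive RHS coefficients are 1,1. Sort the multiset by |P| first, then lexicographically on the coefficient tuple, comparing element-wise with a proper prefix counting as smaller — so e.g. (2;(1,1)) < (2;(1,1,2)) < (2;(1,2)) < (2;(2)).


The 9 primitive collections of Σ (r=6, n=2):

  • {0,4}:  v_{0} + v_{4} = 0  →  sig = (2;())
  • {3,5}:  v_{3} + v_{5} = 0  →  sig = (2;())
  • {0,1}:  v_{0} + v_{1} = v_{5}  →  sig = (2;(1))
  • {0,5}:  v_{0} + v_{5} = v_{2}  →  sig = (2;(1))
  • {1,3}:  v_{1} + v_{3} = v_{4}  →  sig = (2;(1))
  • {2,3}:  v_{2} + v_{3} = v_{0}  →  sig = (2;(1))
  • {2,4}:  v_{2} + v_{4} = v_{5}  →  sig = (2;(1))
  • {4,5}:  v_{4} + v_{5} = v_{1}  →  sig = (2;(1))
  • {1,2}:  v_{1} + v_{2} = 2·v_{5}  →  sig = (2;(2))

Signatures (|P|; sorted positive RHS coefficients), sorted:
[(2;()), (2;()), (2;(1)), (2;(1)), (2;(1)), (2;(1)), (2;(1)), (2;(1)), (2;(2))]


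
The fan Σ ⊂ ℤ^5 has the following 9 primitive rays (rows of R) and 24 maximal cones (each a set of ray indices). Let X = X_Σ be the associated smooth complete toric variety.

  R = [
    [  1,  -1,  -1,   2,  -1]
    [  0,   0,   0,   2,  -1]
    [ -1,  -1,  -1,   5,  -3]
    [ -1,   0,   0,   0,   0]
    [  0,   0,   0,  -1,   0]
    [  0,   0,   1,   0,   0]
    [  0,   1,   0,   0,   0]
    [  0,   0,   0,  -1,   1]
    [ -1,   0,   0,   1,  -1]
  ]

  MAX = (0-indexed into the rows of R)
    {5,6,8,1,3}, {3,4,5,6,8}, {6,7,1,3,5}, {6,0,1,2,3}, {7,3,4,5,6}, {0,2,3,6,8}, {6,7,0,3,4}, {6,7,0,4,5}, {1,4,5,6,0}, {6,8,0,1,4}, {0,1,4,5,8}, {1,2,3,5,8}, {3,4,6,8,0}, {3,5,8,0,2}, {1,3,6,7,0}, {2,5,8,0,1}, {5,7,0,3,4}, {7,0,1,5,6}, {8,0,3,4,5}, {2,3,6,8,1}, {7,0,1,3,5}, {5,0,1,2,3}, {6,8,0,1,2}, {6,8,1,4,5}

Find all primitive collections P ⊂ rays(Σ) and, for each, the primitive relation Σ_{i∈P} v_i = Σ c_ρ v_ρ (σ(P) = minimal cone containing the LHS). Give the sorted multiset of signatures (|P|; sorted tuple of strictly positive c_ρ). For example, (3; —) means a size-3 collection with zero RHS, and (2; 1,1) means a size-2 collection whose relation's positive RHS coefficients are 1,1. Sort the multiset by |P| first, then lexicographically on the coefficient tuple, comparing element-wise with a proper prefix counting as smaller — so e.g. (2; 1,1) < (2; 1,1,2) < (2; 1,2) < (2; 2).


9 minimal non-faces of Δ(Σ) (on 9 rays):

  {7,8}:  v_{7} + v_{8} = v_{3}  →  sig = (2; 1)
  {2,7}:  v_{2} + v_{7} = v_{0} + v_{1} + 2·v_{3}  →  sig = (2; 1,1,2)
  {2,4}:  v_{2} + v_{4} = v_{0} + 2·v_{8}  →  sig = (2; 1,2)
  {1,4,7}:  v_{1} + v_{4} + v_{7} = 0  →  sig = (3; —)
  {1,3,4}:  v_{1} + v_{3} + v_{4} = v_{8}  →  sig = (3; 1)
  {2,5,6}:  v_{2} + v_{5} + v_{6} = 2·v_{1} + v_{8}  →  sig = (3; 1,2)
  {0,1,3,8}:  v_{0} + v_{1} + v_{3} + v_{8} = v_{2}  →  sig = (4; 1)
  {0,3,5,6}:  v_{0} + v_{3} + v_{5} + v_{6} = v_{1}  →  sig = (4; 1)
  {0,5,6,8}:  v_{0} + v_{5} + v_{6} + v_{8} = 2·v_{1} + v_{4}  →  sig = (4; 1,2)

Sorted signature multiset PRS(X):
[(2; 1), (2; 1,1,2), (2; 1,2), (3; —), (3; 1), (3; 1,2), (4; 1), (4; 1), (4; 1,2)]


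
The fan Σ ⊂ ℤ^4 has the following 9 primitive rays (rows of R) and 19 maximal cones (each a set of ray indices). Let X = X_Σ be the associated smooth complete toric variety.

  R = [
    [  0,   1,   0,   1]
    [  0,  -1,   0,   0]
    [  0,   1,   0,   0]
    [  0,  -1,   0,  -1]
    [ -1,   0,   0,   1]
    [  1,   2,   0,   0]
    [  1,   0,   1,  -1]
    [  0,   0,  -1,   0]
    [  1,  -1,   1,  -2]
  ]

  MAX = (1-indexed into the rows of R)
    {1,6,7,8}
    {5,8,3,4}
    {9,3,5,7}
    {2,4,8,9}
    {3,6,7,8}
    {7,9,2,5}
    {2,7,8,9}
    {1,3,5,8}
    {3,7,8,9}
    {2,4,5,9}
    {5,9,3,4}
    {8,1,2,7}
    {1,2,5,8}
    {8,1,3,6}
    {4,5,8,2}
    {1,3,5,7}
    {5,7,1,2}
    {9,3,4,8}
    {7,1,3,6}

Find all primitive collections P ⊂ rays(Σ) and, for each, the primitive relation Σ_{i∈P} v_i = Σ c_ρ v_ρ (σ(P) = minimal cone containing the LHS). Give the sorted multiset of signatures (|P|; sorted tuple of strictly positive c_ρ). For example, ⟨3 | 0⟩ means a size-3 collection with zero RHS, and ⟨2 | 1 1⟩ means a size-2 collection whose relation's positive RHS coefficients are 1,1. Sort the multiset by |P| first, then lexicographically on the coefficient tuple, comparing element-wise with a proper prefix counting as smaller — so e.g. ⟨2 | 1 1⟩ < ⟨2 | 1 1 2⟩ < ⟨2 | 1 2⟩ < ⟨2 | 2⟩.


11 minimal non-faces of Δ(Σ) (on 9 rays):

  P={1,4}:  v_{1} + v_{4} = 0  ⇒ sig = ⟨2 | 0⟩
  P={2,3}:  v_{2} + v_{3} = 0  ⇒ sig = ⟨2 | 0⟩
  P={1,9}:  v_{1} + v_{9} = v_{7}  ⇒ sig = ⟨2 | 1⟩
  P={4,7}:  v_{4} + v_{7} = v_{9}  ⇒ sig = ⟨2 | 1⟩
  P={5,6}:  v_{5} + v_{6} = v_{1} + v_{3}  ⇒ sig = ⟨2 | 1 1⟩
  P={2,6}:  v_{2} + v_{6} = v_{1} + v_{7} + v_{8}  ⇒ sig = ⟨2 | 1 1 1⟩
  P={4,6}:  v_{4} + v_{6} = v_{3} + v_{7} + v_{8}  ⇒ sig = ⟨2 | 1 1 1⟩
  P={6,9}:  v_{6} + v_{9} = v_{3} + 2·v_{7} + v_{8}  ⇒ sig = ⟨2 | 1 1 2⟩
  P={5,7,8}:  v_{5} + v_{7} + v_{8} = 0  ⇒ sig = ⟨3 | 0⟩
  P={5,8,9}:  v_{5} + v_{8} + v_{9} = v_{4}  ⇒ sig = ⟨3 | 1⟩
  P={1,3,7,8}:  v_{1} + v_{3} + v_{7} + v_{8} = v_{6}  ⇒ sig = ⟨4 | 1⟩

Sorted signature multiset PRS(X):
    ⟨2 | 0⟩
    ⟨2 | 0⟩
    ⟨2 | 1⟩
    ⟨2 | 1⟩
    ⟨2 | 1 1⟩
    ⟨2 | 1 1 1⟩
    ⟨2 | 1 1 1⟩
    ⟨2 | 1 1 2⟩
    ⟨3 | 0⟩
    ⟨3 | 1⟩
    ⟨4 | 1⟩


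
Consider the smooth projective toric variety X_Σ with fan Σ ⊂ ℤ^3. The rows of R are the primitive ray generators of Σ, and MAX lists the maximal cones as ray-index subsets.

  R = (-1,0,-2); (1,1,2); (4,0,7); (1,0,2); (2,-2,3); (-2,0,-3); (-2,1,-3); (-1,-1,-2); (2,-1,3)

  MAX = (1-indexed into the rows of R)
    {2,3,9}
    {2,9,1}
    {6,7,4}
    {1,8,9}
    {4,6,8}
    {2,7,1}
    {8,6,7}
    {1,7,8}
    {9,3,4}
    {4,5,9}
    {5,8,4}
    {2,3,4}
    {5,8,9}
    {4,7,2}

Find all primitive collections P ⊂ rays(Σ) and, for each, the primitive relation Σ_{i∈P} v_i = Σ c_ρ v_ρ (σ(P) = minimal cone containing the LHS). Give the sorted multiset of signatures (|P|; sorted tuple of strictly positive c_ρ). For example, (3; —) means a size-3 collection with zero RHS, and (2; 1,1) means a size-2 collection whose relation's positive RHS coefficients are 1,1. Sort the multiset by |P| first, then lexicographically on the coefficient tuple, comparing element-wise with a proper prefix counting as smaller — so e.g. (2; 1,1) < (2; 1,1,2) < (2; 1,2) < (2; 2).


18 minimal non-faces of Δ(Σ) (on 9 rays):

  • {1,4}:  v_{1} + v_{4} = 0 — sig = (2; —)
  • {2,8}:  v_{2} + v_{8} = 0 — sig = (2; —)
  • {7,9}:  v_{7} + v_{9} = 0 — sig = (2; —)
  • {1,3}:  v_{1} + v_{3} = v_{2} + v_{9} — sig = (2; 1,1)
  • {1,5}:  v_{1} + v_{5} = v_{8} + v_{9} — sig = (2; 1,1)
  • {1,6}:  v_{1} + v_{6} = v_{7} + v_{8} — sig = (2; 1,1)
  • {2,5}:  v_{2} + v_{5} = v_{4} + v_{9} — sig = (2; 1,1)
  • {2,6}:  v_{2} + v_{6} = v_{4} + v_{7} — sig = (2; 1,1)
  • {3,7}:  v_{3} + v_{7} = v_{2} + v_{4} — sig = (2; 1,1)
  • {3,8}:  v_{3} + v_{8} = v_{4} + v_{9} — sig = (2; 1,1)
  • {5,7}:  v_{5} + v_{7} = v_{4} + v_{8} — sig = (2; 1,1)
  • {6,9}:  v_{6} + v_{9} = v_{4} + v_{8} — sig = (2; 1,1)
  • {3,6}:  v_{3} + v_{6} = 2·v_{4} — sig = (2; 2)
  • {3,5}:  v_{3} + v_{5} = 2·v_{4} + 2·v_{9} — sig = (2; 2,2)
  • {5,6}:  v_{5} + v_{6} = 2·v_{4} + 2·v_{8} — sig = (2; 2,2)
  • {2,4,9}:  v_{2} + v_{4} + v_{9} = v_{3} — sig = (3; 1)
  • {4,7,8}:  v_{4} + v_{7} + v_{8} = v_{6} — sig = (3; 1)
  • {4,8,9}:  v_{4} + v_{8} + v_{9} = v_{5} — sig = (3; 1)

Sorted signature multiset PRS(X):
[(2; —), (2; —), (2; —), (2; 1,1), (2; 1,1), (2; 1,1), (2; 1,1), (2; 1,1), (2; 1,1), (2; 1,1), (2; 1,1), (2; 1,1), (2; 2), (2; 2,2), (2; 2,2), (3; 1), (3; 1), (3; 1)]


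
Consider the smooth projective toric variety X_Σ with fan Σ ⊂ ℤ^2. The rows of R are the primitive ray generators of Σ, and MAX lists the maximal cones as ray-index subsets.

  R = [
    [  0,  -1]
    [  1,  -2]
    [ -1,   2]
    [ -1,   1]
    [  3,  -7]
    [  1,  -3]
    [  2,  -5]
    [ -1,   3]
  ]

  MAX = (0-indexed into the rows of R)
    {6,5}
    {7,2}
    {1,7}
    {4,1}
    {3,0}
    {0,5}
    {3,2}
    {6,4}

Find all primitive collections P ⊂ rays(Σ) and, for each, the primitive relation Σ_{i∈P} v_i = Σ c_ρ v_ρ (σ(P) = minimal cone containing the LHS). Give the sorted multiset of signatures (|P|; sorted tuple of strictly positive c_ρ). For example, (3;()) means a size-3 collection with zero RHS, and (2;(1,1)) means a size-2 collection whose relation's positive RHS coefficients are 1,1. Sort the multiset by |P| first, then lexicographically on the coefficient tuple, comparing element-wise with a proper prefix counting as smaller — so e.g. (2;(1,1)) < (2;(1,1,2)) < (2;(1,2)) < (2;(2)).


|primitive collections| = 20. Relations:

  P={1,2}:  v_{1} + v_{2} = 0  ⇒ sig = (2;())
  P={5,7}:  v_{5} + v_{7} = 0  ⇒ sig = (2;())
  P={0,1}:  v_{0} + v_{1} = v_{5}  ⇒ sig = (2;(1))
  P={0,2}:  v_{0} + v_{2} = v_{3}  ⇒ sig = (2;(1))
  P={0,7}:  v_{0} + v_{7} = v_{2}  ⇒ sig = (2;(1))
  P={1,3}:  v_{1} + v_{3} = v_{0}  ⇒ sig = (2;(1))
  P={1,5}:  v_{1} + v_{5} = v_{6}  ⇒ sig = (2;(1))
  P={1,6}:  v_{1} + v_{6} = v_{4}  ⇒ sig = (2;(1))
  P={2,4}:  v_{2} + v_{4} = v_{6}  ⇒ sig = (2;(1))
  P={2,5}:  v_{2} + v_{5} = v_{0}  ⇒ sig = (2;(1))
  P={2,6}:  v_{2} + v_{6} = v_{5}  ⇒ sig = (2;(1))
  P={6,7}:  v_{6} + v_{7} = v_{1}  ⇒ sig = (2;(1))
  P={0,4}:  v_{0} + v_{4} = v_{5} + v_{6}  ⇒ sig = (2;(1,1))
  P={3,6}:  v_{3} + v_{6} = v_{0} + v_{5}  ⇒ sig = (2;(1,1))
  P={0,6}:  v_{0} + v_{6} = 2·v_{5}  ⇒ sig = (2;(2))
  P={3,4}:  v_{3} + v_{4} = 2·v_{5}  ⇒ sig = (2;(2))
  P={3,5}:  v_{3} + v_{5} = 2·v_{0}  ⇒ sig = (2;(2))
  P={3,7}:  v_{3} + v_{7} = 2·v_{2}  ⇒ sig = (2;(2))
  P={4,5}:  v_{4} + v_{5} = 2·v_{6}  ⇒ sig = (2;(2))
  P={4,7}:  v_{4} + v_{7} = 2·v_{1}  ⇒ sig = (2;(2))

so the primitive-relation signature multiset is
{ (2;()) ×2,  (2;(1)) ×10,  (2;(1,1)) ×2,  (2;(2)) ×6 }


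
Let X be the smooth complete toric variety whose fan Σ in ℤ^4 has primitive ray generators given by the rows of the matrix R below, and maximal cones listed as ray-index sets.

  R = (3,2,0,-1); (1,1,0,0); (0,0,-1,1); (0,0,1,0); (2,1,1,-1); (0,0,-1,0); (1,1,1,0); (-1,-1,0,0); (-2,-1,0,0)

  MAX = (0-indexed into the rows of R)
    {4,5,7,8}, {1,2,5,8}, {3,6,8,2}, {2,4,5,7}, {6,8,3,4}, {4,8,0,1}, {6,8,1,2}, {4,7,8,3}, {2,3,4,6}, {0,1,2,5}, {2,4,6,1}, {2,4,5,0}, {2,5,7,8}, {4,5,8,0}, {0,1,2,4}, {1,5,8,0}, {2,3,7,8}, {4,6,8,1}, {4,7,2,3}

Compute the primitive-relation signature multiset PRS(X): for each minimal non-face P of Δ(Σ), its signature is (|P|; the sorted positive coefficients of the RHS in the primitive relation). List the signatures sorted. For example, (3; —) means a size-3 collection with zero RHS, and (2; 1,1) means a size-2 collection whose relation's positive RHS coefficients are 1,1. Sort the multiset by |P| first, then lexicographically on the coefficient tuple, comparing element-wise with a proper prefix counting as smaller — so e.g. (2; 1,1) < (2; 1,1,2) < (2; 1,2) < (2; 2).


Σ has 11 primitive collections:

  • {1,7}:  v_{1} + v_{7} = 0  ⇒ sig = (2; —)
  • {3,5}:  v_{3} + v_{5} = 0  ⇒ sig = (2; —)
  • {1,3}:  v_{1} + v_{3} = v_{6}  ⇒ sig = (2; 1)
  • {5,6}:  v_{5} + v_{6} = v_{1}  ⇒ sig = (2; 1)
  • {6,7}:  v_{6} + v_{7} = v_{3}  ⇒ sig = (2; 1)
  • {0,3}:  v_{0} + v_{3} = v_{1} + v_{4}  ⇒ sig = (2; 1,1)
  • {0,7}:  v_{0} + v_{7} = v_{4} + v_{5}  ⇒ sig = (2; 1,1)
  • {0,6}:  v_{0} + v_{6} = 2·v_{1} + v_{4}  ⇒ sig = (2; 1,2)
  • {2,4,8}:  v_{2} + v_{4} + v_{8} = 0  ⇒ sig = (3; —)
  • {1,4,5}:  v_{1} + v_{4} + v_{5} = v_{0}  ⇒ sig = (3; 1)
  • {0,2,8}:  v_{0} + v_{2} + v_{8} = v_{1} + v_{5}  ⇒ sig = (3; 1,1)

Signatures (|P|; sorted positive RHS coefficients), sorted:
[(2; —), (2; —), (2; 1), (2; 1), (2; 1), (2; 1,1), (2; 1,1), (2; 1,2), (3; —), (3; 1), (3; 1,1)]


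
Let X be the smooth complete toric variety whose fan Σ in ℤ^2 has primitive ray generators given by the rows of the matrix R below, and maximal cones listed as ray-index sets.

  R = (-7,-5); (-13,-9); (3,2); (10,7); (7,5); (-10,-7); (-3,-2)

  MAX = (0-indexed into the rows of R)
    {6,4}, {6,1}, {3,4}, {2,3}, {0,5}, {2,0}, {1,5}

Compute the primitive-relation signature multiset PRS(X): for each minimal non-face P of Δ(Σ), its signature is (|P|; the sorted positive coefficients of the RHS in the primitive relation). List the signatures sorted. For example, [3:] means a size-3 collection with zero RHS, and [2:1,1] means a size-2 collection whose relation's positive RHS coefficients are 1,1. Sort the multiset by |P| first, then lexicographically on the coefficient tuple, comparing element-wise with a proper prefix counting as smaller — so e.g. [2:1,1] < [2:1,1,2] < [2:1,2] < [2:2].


14 collections generate NE(X_Σ); each relation:

  P = {0,4}:  v_{0} + v_{4} = 0  ⟹  sig = [2:]
  P = {2,6}:  v_{2} + v_{6} = 0  ⟹  sig = [2:]
  P = {3,5}:  v_{3} + v_{5} = 0  ⟹  sig = [2:]
  P = {0,3}:  v_{0} + v_{3} = v_{2}  ⟹  sig = [2:1]
  P = {0,6}:  v_{0} + v_{6} = v_{5}  ⟹  sig = [2:1]
  P = {1,2}:  v_{1} + v_{2} = v_{5}  ⟹  sig = [2:1]
  P = {1,3}:  v_{1} + v_{3} = v_{6}  ⟹  sig = [2:1]
  P = {2,4}:  v_{2} + v_{4} = v_{3}  ⟹  sig = [2:1]
  P = {2,5}:  v_{2} + v_{5} = v_{0}  ⟹  sig = [2:1]
  P = {3,6}:  v_{3} + v_{6} = v_{4}  ⟹  sig = [2:1]
  P = {4,5}:  v_{4} + v_{5} = v_{6}  ⟹  sig = [2:1]
  P = {5,6}:  v_{5} + v_{6} = v_{1}  ⟹  sig = [2:1]
  P = {0,1}:  v_{0} + v_{1} = 2·v_{5}  ⟹  sig = [2:2]
  P = {1,4}:  v_{1} + v_{4} = 2·v_{6}  ⟹  sig = [2:2]

so the primitive-relation signature multiset is
[[2:], [2:], [2:], [2:1], [2:1], [2:1], [2:1], [2:1], [2:1], [2:1], [2:1], [2:1], [2:2], [2:2]]


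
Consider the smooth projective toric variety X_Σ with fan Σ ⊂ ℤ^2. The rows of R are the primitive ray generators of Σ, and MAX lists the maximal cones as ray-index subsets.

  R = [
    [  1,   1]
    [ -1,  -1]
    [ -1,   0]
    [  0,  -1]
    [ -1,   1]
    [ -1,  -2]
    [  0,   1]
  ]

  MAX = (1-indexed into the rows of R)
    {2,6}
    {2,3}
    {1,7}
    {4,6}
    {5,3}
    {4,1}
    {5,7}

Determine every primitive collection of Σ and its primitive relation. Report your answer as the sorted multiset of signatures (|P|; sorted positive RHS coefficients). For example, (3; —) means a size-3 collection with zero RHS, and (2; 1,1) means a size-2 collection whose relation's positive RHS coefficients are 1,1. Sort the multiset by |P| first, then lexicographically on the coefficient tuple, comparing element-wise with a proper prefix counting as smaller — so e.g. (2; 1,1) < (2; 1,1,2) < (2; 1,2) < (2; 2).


14 minimal non-faces of Δ(Σ) (on 7 rays):

  P = {1,2}:  v_{1} + v_{2} = 0 ; sig = (2; —)
  P = {4,7}:  v_{4} + v_{7} = 0 ; sig = (2; —)
  P = {1,3}:  v_{1} + v_{3} = v_{7} ; sig = (2; 1)
  P = {1,6}:  v_{1} + v_{6} = v_{4} ; sig = (2; 1)
  P = {2,4}:  v_{2} + v_{4} = v_{6} ; sig = (2; 1)
  P = {2,7}:  v_{2} + v_{7} = v_{3} ; sig = (2; 1)
  P = {3,4}:  v_{3} + v_{4} = v_{2} ; sig = (2; 1)
  P = {3,7}:  v_{3} + v_{7} = v_{5} ; sig = (2; 1)
  P = {4,5}:  v_{4} + v_{5} = v_{3} ; sig = (2; 1)
  P = {6,7}:  v_{6} + v_{7} = v_{2} ; sig = (2; 1)
  P = {5,6}:  v_{5} + v_{6} = v_{2} + v_{3} ; sig = (2; 1,1)
  P = {1,5}:  v_{1} + v_{5} = 2·v_{7} ; sig = (2; 2)
  P = {2,5}:  v_{2} + v_{5} = 2·v_{3} ; sig = (2; 2)
  P = {3,6}:  v_{3} + v_{6} = 2·v_{2} ; sig = (2; 2)

Signatures (|P|; sorted positive RHS coefficients), sorted:
    (2; —)
    (2; —)
    (2; 1)
    (2; 1)
    (2; 1)
    (2; 1)
    (2; 1)
    (2; 1)
    (2; 1)
    (2; 1)
    (2; 1,1)
    (2; 2)
    (2; 2)
    (2; 2)


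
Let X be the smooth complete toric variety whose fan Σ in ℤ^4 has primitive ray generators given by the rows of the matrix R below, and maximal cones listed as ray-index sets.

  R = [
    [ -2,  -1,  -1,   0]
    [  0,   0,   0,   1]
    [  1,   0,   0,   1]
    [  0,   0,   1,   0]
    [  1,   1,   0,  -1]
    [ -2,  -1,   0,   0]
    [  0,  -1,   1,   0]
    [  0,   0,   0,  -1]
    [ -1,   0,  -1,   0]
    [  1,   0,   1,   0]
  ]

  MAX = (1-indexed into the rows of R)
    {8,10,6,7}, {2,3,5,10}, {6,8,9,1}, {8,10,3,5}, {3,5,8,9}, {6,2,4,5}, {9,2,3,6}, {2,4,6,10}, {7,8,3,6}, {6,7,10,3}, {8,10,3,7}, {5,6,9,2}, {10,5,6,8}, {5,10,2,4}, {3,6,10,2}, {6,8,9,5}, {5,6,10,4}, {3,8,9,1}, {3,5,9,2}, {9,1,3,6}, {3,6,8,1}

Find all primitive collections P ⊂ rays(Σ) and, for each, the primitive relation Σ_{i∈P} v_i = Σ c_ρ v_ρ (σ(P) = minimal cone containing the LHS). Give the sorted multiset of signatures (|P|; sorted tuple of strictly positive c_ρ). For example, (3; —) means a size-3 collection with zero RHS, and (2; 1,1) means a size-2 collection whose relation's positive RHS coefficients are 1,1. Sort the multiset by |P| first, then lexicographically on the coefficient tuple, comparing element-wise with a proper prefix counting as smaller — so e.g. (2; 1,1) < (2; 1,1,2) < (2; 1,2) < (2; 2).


Δ(Σ) — 10 vertices, 18 min non-faces:

  P={2,8}:  v_{2} + v_{8} = 0  ⇒ sig = (2; —)
  P={9,10}:  v_{9} + v_{10} = 0  ⇒ sig = (2; —)
  P={1,4}:  v_{1} + v_{4} = v_{6}  ⇒ sig = (2; 1)
  P={1,5}:  v_{1} + v_{5} = v_{8} + v_{9}  ⇒ sig = (2; 1,1)
  P={3,4}:  v_{3} + v_{4} = v_{2} + v_{10}  ⇒ sig = (2; 1,1)
  P={5,7}:  v_{5} + v_{7} = v_{8} + v_{10}  ⇒ sig = (2; 1,1)
  P={1,2}:  v_{1} + v_{2} = v_{3} + v_{6} + v_{9}  ⇒ sig = (2; 1,1,1)
  P={1,10}:  v_{1} + v_{10} = v_{3} + v_{6} + v_{8}  ⇒ sig = (2; 1,1,1)
  P={2,7}:  v_{2} + v_{7} = v_{3} + v_{6} + v_{10}  ⇒ sig = (2; 1,1,1)
  P={4,8}:  v_{4} + v_{8} = v_{5} + v_{6} + v_{10}  ⇒ sig = (2; 1,1,1)
  P={4,9}:  v_{4} + v_{9} = v_{2} + v_{5} + v_{6}  ⇒ sig = (2; 1,1,1)
  P={7,9}:  v_{7} + v_{9} = v_{3} + v_{6} + v_{8}  ⇒ sig = (2; 1,1,1)
  P={4,7}:  v_{4} + v_{7} = v_{6} + 2·v_{10}  ⇒ sig = (2; 1,2)
  P={1,7}:  v_{1} + v_{7} = 2·v_{3} + 2·v_{6} + 2·v_{8}  ⇒ sig = (2; 2,2,2)
  P={3,5,6}:  v_{3} + v_{5} + v_{6} = 0  ⇒ sig = (3; —)
  P={2,5,6,10}:  v_{2} + v_{5} + v_{6} + v_{10} = v_{4}  ⇒ sig = (4; 1)
  P={3,6,8,9}:  v_{3} + v_{6} + v_{8} + v_{9} = v_{1}  ⇒ sig = (4; 1)
  P={3,6,8,10}:  v_{3} + v_{6} + v_{8} + v_{10} = v_{7}  ⇒ sig = (4; 1)

Sorted signature multiset PRS(X):
[(2; —), (2; —), (2; 1), (2; 1,1), (2; 1,1), (2; 1,1), (2; 1,1,1), (2; 1,1,1), (2; 1,1,1), (2; 1,1,1), (2; 1,1,1), (2; 1,1,1), (2; 1,2), (2; 2,2,2), (3; —), (4; 1), (4; 1), (4; 1)]


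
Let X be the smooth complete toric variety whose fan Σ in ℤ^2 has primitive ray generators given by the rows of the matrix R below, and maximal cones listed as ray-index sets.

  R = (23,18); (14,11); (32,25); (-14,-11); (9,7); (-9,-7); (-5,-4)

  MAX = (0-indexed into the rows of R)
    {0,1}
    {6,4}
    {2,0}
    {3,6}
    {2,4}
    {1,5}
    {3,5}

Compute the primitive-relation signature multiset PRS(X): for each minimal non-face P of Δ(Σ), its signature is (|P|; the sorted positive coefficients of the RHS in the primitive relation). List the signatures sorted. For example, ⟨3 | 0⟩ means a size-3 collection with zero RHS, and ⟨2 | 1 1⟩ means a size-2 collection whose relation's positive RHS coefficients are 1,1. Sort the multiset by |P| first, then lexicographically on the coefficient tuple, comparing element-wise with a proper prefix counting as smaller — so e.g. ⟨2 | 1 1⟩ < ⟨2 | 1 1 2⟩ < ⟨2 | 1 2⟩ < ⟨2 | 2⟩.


|primitive collections| = 14. Relations:

  {1,3}:  v_{1} + v_{3} = 0 — sig = ⟨2 | 0⟩
  {4,5}:  v_{4} + v_{5} = 0 — sig = ⟨2 | 0⟩
  {0,3}:  v_{0} + v_{3} = v_{4} — sig = ⟨2 | 1⟩
  {0,4}:  v_{0} + v_{4} = v_{2} — sig = ⟨2 | 1⟩
  {0,5}:  v_{0} + v_{5} = v_{1} — sig = ⟨2 | 1⟩
  {1,4}:  v_{1} + v_{4} = v_{0} — sig = ⟨2 | 1⟩
  {1,6}:  v_{1} + v_{6} = v_{4} — sig = ⟨2 | 1⟩
  {2,5}:  v_{2} + v_{5} = v_{0} — sig = ⟨2 | 1⟩
  {3,4}:  v_{3} + v_{4} = v_{6} — sig = ⟨2 | 1⟩
  {5,6}:  v_{5} + v_{6} = v_{3} — sig = ⟨2 | 1⟩
  {0,6}:  v_{0} + v_{6} = 2·v_{4} — sig = ⟨2 | 2⟩
  {1,2}:  v_{1} + v_{2} = 2·v_{0} — sig = ⟨2 | 2⟩
  {2,3}:  v_{2} + v_{3} = 2·v_{4} — sig = ⟨2 | 2⟩
  {2,6}:  v_{2} + v_{6} = 3·v_{4} — sig = ⟨2 | 3⟩

so the primitive-relation signature multiset is
{ ⟨2 | 0⟩ ×2,  ⟨2 | 1⟩ ×8,  ⟨2 | 2⟩ ×3,  ⟨2 | 3⟩ }


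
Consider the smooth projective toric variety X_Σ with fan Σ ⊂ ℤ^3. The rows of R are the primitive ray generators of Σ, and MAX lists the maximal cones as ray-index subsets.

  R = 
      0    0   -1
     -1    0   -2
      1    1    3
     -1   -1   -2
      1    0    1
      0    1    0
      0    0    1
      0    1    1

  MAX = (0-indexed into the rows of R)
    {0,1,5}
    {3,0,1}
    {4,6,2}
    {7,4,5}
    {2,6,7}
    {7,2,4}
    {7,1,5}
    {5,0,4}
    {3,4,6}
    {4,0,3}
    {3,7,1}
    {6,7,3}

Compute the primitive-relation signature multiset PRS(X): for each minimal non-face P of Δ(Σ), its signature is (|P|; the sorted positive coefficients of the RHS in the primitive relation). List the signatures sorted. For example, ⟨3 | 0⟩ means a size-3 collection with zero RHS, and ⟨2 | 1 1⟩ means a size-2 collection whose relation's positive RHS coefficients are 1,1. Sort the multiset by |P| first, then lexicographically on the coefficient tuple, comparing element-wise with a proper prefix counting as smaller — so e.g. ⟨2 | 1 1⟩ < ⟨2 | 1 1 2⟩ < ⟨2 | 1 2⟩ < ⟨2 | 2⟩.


Primitive collections (12):

  • {0,6}:  v_{0} + v_{6} = 0  so sig = ⟨2 | 0⟩
  • {0,7}:  v_{0} + v_{7} = v_{5}  so sig = ⟨2 | 1⟩
  • {1,2}:  v_{1} + v_{2} = v_{7}  so sig = ⟨2 | 1⟩
  • {1,4}:  v_{1} + v_{4} = v_{0}  so sig = ⟨2 | 1⟩
  • {2,3}:  v_{2} + v_{3} = v_{6}  so sig = ⟨2 | 1⟩
  • {3,5}:  v_{3} + v_{5} = v_{1}  so sig = ⟨2 | 1⟩
  • {5,6}:  v_{5} + v_{6} = v_{7}  so sig = ⟨2 | 1⟩
  • {0,2}:  v_{0} + v_{2} = v_{4} + v_{7}  so sig = ⟨2 | 1 1⟩
  • {1,6}:  v_{1} + v_{6} = v_{3} + v_{7}  so sig = ⟨2 | 1 1⟩
  • {2,5}:  v_{2} + v_{5} = v_{4} + 2·v_{7}  so sig = ⟨2 | 1 2⟩
  • {3,4,7}:  v_{3} + v_{4} + v_{7} = 0  so sig = ⟨3 | 0⟩
  • {4,6,7}:  v_{4} + v_{6} + v_{7} = v_{2}  so sig = ⟨3 | 1⟩

so the primitive-relation signature multiset is
[⟨2 | 0⟩, ⟨2 | 1⟩, ⟨2 | 1⟩, ⟨2 | 1⟩, ⟨2 | 1⟩, ⟨2 | 1⟩, ⟨2 | 1⟩, ⟨2 | 1 1⟩, ⟨2 | 1 1⟩, ⟨2 | 1 2⟩, ⟨3 | 0⟩, ⟨3 | 1⟩]


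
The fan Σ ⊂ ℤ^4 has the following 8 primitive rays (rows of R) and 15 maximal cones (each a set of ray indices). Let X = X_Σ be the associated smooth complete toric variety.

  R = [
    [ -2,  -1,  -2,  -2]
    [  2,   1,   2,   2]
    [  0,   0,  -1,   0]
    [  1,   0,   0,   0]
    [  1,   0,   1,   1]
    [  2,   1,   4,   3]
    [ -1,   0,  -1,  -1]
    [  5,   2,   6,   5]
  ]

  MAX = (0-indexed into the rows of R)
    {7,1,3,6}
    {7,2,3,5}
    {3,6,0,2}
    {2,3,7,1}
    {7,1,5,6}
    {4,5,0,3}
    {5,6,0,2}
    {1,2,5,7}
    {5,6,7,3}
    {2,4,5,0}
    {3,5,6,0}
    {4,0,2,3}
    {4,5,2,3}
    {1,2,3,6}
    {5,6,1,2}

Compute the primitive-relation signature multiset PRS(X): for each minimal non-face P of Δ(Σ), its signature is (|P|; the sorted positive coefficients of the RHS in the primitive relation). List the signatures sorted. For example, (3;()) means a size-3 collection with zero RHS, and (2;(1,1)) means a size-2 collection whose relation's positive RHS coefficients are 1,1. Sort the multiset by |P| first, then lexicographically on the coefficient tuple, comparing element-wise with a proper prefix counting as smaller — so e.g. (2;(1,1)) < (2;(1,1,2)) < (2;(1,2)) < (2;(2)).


9 minimal non-faces of Δ(Σ) (on 8 rays):

  P = {0,1}:  v_{0} + v_{1} = 0  so sig = (2;())
  P = {4,6}:  v_{4} + v_{6} = 0  so sig = (2;())
  P = {0,7}:  v_{0} + v_{7} = v_{3} + v_{5}  so sig = (2;(1,1))
  P = {1,4}:  v_{1} + v_{4} = v_{2} + v_{3} + v_{5}  so sig = (2;(1,1,1))
  P = {4,7}:  v_{4} + v_{7} = v_{2} + 2·v_{3} + 2·v_{5}  so sig = (2;(1,2,2))
  P = {1,3,5}:  v_{1} + v_{3} + v_{5} = v_{7}  so sig = (3;(1))
  P = {2,6,7}:  v_{2} + v_{6} + v_{7} = 2·v_{1}  so sig = (3;(2))
  P = {0,2,3,5}:  v_{0} + v_{2} + v_{3} + v_{5} = v_{4}  so sig = (4;(1))
  P = {2,3,5,6}:  v_{2} + v_{3} + v_{5} + v_{6} = v_{1}  so sig = (4;(1))

Signatures (|P|; sorted positive RHS coefficients), sorted:
    |P|=2: 5 collections, coeffs (), (), (1,1), (1,1,1), (1,2,2)
    |P|=3: 2 collections, coeffs (1), (2)
    |P|=4: 2 collections, coeffs (1), (1)


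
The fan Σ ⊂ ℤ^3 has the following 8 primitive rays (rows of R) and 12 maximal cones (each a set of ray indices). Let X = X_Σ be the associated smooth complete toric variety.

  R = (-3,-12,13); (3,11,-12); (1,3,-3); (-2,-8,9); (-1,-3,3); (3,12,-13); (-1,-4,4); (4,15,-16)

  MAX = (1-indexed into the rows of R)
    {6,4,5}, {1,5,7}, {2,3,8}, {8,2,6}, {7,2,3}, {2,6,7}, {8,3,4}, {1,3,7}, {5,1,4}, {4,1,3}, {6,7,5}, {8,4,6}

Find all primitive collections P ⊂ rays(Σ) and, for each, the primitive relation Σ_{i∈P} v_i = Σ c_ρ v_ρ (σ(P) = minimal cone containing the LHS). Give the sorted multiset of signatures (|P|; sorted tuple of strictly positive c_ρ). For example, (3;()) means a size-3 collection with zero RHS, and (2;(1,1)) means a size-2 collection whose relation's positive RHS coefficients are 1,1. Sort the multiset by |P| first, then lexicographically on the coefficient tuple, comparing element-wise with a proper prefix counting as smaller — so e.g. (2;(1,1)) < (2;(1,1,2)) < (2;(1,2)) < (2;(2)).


|primitive collections| = 10. Relations:

  P={1,6}:  v_{1} + v_{6} = 0  ⟹  sig = (2;())
  P={3,5}:  v_{3} + v_{5} = 0  ⟹  sig = (2;())
  P={1,8}:  v_{1} + v_{8} = v_{3}  ⟹  sig = (2;(1))
  P={2,4}:  v_{2} + v_{4} = v_{3}  ⟹  sig = (2;(1))
  P={3,6}:  v_{3} + v_{6} = v_{8}  ⟹  sig = (2;(1))
  P={4,7}:  v_{4} + v_{7} = v_{1}  ⟹  sig = (2;(1))
  P={5,8}:  v_{5} + v_{8} = v_{6}  ⟹  sig = (2;(1))
  P={7,8}:  v_{7} + v_{8} = v_{2}  ⟹  sig = (2;(1))
  P={1,2}:  v_{1} + v_{2} = v_{3} + v_{7}  ⟹  sig = (2;(1,1))
  P={2,5}:  v_{2} + v_{5} = v_{6} + v_{7}  ⟹  sig = (2;(1,1))

Hence PRS(X_Σ) =
{ (2;()) ×2,  (2;(1)) ×6,  (2;(1,1)) ×2 }


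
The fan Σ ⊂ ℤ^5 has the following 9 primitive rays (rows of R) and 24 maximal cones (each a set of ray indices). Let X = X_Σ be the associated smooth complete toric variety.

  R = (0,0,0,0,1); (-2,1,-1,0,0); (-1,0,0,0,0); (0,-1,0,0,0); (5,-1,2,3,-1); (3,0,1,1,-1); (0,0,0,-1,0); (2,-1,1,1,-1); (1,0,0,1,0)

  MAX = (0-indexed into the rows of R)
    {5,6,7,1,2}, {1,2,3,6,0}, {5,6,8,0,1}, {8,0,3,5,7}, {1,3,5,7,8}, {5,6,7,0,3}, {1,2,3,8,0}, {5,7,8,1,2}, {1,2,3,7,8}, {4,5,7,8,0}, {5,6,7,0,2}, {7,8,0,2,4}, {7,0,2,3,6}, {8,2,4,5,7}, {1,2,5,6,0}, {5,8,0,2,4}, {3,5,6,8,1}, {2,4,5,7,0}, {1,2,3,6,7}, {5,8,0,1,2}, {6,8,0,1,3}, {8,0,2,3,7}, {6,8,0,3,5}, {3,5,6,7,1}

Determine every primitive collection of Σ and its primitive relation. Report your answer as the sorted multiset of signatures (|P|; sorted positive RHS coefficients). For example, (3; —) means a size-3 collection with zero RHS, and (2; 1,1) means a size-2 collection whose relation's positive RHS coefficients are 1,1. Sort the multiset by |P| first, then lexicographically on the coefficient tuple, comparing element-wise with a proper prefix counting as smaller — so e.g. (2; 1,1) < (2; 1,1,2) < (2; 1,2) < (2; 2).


Minimal non-faces — 9 found among 9 rays, 24 max cones:

  {4,6}:  v_{4} + v_{6} = v_{0} + v_{5} + v_{7} ; sig = (2; 1,1,1)
  {3,4}:  v_{3} + v_{4} = v_{0} + 2·v_{7} + v_{8} ; sig = (2; 1,1,2)
  {1,4}:  v_{1} + v_{4} = 2·v_{2} + v_{5} + 2·v_{8} ; sig = (2; 1,2,2)
  {2,6,8}:  v_{2} + v_{6} + v_{8} = 0 ; sig = (3; —)
  {2,3,5}:  v_{2} + v_{3} + v_{5} = v_{7} ; sig = (3; 1)
  {0,1,7}:  v_{0} + v_{1} + v_{7} = v_{2} + v_{8} ; sig = (3; 1,1)
  {6,7,8}:  v_{6} + v_{7} + v_{8} = v_{3} + v_{5} ; sig = (3; 1,1)
  {0,1,3,5}:  v_{0} + v_{1} + v_{3} + v_{5} = v_{8} ; sig = (4; 1)
  {0,2,5,7,8}:  v_{0} + v_{2} + v_{5} + v_{7} + v_{8} = v_{4} ; sig = (5; 1)

so the primitive-relation signature multiset is
    (2; 1,1,1)
    (2; 1,1,2)
    (2; 1,2,2)
    (3; —)
    (3; 1)
    (3; 1,1)
    (3; 1,1)
    (4; 1)
    (5; 1)


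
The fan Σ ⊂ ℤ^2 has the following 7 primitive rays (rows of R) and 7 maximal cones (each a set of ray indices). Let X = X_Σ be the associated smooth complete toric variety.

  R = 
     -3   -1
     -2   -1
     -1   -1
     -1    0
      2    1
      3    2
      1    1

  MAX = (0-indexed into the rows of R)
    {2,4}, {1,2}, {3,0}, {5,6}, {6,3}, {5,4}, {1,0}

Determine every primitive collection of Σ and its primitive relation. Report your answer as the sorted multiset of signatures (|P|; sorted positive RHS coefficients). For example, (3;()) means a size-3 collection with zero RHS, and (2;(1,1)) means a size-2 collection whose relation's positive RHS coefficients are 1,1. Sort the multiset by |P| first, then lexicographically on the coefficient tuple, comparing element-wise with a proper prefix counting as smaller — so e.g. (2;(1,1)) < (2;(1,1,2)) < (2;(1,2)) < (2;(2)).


14 minimal non-faces of Δ(Σ) (on 7 rays):

  {1,4}:  v_{1} + v_{4} = 0 — sig = (2;())
  {2,6}:  v_{2} + v_{6} = 0 — sig = (2;())
  {0,4}:  v_{0} + v_{4} = v_{3} — sig = (2;(1))
  {1,3}:  v_{1} + v_{3} = v_{0} — sig = (2;(1))
  {1,5}:  v_{1} + v_{5} = v_{6} — sig = (2;(1))
  {1,6}:  v_{1} + v_{6} = v_{3} — sig = (2;(1))
  {2,3}:  v_{2} + v_{3} = v_{1} — sig = (2;(1))
  {2,5}:  v_{2} + v_{5} = v_{4} — sig = (2;(1))
  {3,4}:  v_{3} + v_{4} = v_{6} — sig = (2;(1))
  {4,6}:  v_{4} + v_{6} = v_{5} — sig = (2;(1))
  {0,5}:  v_{0} + v_{5} = v_{3} + v_{6} — sig = (2;(1,1))
  {0,2}:  v_{0} + v_{2} = 2·v_{1} — sig = (2;(2))
  {0,6}:  v_{0} + v_{6} = 2·v_{3} — sig = (2;(2))
  {3,5}:  v_{3} + v_{5} = 2·v_{6} — sig = (2;(2))

Hence PRS(X_Σ) =
    |P|=2: 14 collections, coeffs (), (), (1), (1), (1), (1), (1), (1), (1), (1), (1,1), (2), (2), (2)


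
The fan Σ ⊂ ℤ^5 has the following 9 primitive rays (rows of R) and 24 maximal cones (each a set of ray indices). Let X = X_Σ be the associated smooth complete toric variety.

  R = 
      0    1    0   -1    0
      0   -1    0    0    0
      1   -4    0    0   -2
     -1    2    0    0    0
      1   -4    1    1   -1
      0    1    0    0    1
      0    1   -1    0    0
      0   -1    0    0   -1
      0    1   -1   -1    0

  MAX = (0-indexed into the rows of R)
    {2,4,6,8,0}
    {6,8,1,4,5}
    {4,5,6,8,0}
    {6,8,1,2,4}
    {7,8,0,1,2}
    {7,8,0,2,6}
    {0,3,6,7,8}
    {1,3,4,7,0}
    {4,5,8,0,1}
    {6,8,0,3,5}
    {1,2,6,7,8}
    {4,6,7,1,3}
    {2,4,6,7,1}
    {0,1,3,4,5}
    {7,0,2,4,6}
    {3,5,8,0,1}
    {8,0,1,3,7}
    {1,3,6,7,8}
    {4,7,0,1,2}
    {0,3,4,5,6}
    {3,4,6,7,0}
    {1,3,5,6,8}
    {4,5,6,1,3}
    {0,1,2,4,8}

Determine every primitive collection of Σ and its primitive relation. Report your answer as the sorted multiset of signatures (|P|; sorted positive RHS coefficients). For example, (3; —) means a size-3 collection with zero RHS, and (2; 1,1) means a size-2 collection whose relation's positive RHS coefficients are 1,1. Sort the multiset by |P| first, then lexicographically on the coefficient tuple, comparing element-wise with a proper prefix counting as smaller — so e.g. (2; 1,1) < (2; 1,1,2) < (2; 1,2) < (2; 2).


Primitive collections (6):

  P={5,7}:  v_{5} + v_{7} = 0 — sig = (2; —)
  P={2,5}:  v_{2} + v_{5} = v_{4} + v_{8} — sig = (2; 1,1)
  P={2,3}:  v_{2} + v_{3} = 2·v_{7} — sig = (2; 2)
  P={0,1,6}:  v_{0} + v_{1} + v_{6} = v_{8} — sig = (3; 1)
  P={3,4,8}:  v_{3} + v_{4} + v_{8} = v_{7} — sig = (3; 1)
  P={4,7,8}:  v_{4} + v_{7} + v_{8} = v_{2} — sig = (3; 1)

Signatures (|P|; sorted positive RHS coefficients), sorted:
[(2; —), (2; 1,1), (2; 2), (3; 1), (3; 1), (3; 1)]


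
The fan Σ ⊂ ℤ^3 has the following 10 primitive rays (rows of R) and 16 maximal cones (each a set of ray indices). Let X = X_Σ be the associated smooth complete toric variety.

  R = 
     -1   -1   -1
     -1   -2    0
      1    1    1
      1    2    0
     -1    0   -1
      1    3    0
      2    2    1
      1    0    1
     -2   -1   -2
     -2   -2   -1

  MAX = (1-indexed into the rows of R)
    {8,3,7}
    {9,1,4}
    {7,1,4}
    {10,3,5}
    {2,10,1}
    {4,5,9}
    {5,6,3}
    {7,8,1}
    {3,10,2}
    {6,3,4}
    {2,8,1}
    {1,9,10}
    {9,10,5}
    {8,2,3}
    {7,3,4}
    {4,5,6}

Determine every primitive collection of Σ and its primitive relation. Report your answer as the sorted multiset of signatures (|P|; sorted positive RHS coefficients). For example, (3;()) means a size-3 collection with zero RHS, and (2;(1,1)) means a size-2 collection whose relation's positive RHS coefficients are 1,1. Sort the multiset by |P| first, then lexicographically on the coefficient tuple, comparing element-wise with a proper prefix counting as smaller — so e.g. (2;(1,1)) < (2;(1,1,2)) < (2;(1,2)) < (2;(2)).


Δ(Σ) — 10 vertices, 22 min non-faces:

  P = {1,3}:  v_{1} + v_{3} = 0  ⟹  sig = (2;())
  P = {2,4}:  v_{2} + v_{4} = 0  ⟹  sig = (2;())
  P = {5,8}:  v_{5} + v_{8} = 0  ⟹  sig = (2;())
  P = {7,10}:  v_{7} + v_{10} = 0  ⟹  sig = (2;())
  P = {1,5}:  v_{1} + v_{5} = v_{9}  ⟹  sig = (2;(1))
  P = {2,5}:  v_{2} + v_{5} = v_{10}  ⟹  sig = (2;(1))
  P = {2,7}:  v_{2} + v_{7} = v_{8}  ⟹  sig = (2;(1))
  P = {3,9}:  v_{3} + v_{9} = v_{5}  ⟹  sig = (2;(1))
  P = {4,8}:  v_{4} + v_{8} = v_{7}  ⟹  sig = (2;(1))
  P = {4,10}:  v_{4} + v_{10} = v_{5}  ⟹  sig = (2;(1))
  P = {5,7}:  v_{5} + v_{7} = v_{4}  ⟹  sig = (2;(1))
  P = {8,9}:  v_{8} + v_{9} = v_{1}  ⟹  sig = (2;(1))
  P = {8,10}:  v_{8} + v_{10} = v_{2}  ⟹  sig = (2;(1))
  P = {1,6}:  v_{1} + v_{6} = v_{4} + v_{5}  ⟹  sig = (2;(1,1))
  P = {2,6}:  v_{2} + v_{6} = v_{3} + v_{5}  ⟹  sig = (2;(1,1))
  P = {2,9}:  v_{2} + v_{9} = v_{1} + v_{10}  ⟹  sig = (2;(1,1))
  P = {6,8}:  v_{6} + v_{8} = v_{3} + v_{4}  ⟹  sig = (2;(1,1))
  P = {7,9}:  v_{7} + v_{9} = v_{1} + v_{4}  ⟹  sig = (2;(1,1))
  P = {6,7}:  v_{6} + v_{7} = v_{3} + 2·v_{4}  ⟹  sig = (2;(1,2))
  P = {6,9}:  v_{6} + v_{9} = v_{4} + 2·v_{5}  ⟹  sig = (2;(1,2))
  P = {6,10}:  v_{6} + v_{10} = v_{3} + 2·v_{5}  ⟹  sig = (2;(1,2))
  P = {3,4,5}:  v_{3} + v_{4} + v_{5} = v_{6}  ⟹  sig = (3;(1))

Hence PRS(X_Σ) =
    |P|=2: 21 collections, coeffs (), (), (), (), (1), (1), (1), (1), (1), (1), (1), (1), (1), (1,1), (1,1), (1,1), (1,1), (1,1), (1,2), (1,2), (1,2)
    |P|=3: 1 collection, coeffs (1)
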